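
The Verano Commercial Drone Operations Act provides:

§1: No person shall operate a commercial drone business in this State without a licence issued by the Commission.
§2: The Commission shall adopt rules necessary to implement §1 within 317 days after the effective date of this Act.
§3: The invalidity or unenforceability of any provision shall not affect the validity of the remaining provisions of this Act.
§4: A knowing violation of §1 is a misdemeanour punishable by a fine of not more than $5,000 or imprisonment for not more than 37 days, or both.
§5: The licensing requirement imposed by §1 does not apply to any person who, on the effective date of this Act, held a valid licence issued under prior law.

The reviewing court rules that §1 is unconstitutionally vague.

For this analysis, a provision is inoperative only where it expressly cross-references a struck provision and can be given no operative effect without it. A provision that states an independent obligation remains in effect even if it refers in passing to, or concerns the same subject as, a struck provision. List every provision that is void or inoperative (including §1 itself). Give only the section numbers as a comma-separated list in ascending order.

§1 is struck. §2 operates only by reference to §1, so it falls with §1. §4 operates only by reference to §1, so it falls with §1. §5 has no operative effect of its own apart from §1 and is therefore inoperative. §3 is a severability clause and preserves every provision that can still be given independent effect. Only §3 remains in effect.

1, 2, 4, 5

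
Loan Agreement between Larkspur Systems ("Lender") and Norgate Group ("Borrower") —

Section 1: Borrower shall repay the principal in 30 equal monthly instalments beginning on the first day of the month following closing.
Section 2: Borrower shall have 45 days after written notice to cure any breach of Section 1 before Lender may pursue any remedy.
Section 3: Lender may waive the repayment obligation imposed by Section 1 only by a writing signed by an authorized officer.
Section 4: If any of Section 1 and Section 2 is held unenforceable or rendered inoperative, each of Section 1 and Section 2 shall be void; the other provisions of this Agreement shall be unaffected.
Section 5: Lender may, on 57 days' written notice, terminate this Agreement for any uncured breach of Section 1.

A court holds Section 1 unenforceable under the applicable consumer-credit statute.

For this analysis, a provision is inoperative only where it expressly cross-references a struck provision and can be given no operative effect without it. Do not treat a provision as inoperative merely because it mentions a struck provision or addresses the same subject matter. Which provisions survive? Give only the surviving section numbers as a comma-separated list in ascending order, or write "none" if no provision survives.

Section 1 is struck. Section 2 has no operative effect of its own apart from Section 1 and is therefore inoperative. The only function of Section 3 is the waiver condition for Section 1, so it cannot stand once Section 1 is removed. Section 5 operates only by reference to Section 1, so it falls with Section 1. Section 4 declares Section 1 and Section 2 mutually dependent; since one of them has fallen, all of them are of no effect. The remainder continues in force under Section 4. Only Section 4 remains in effect.

4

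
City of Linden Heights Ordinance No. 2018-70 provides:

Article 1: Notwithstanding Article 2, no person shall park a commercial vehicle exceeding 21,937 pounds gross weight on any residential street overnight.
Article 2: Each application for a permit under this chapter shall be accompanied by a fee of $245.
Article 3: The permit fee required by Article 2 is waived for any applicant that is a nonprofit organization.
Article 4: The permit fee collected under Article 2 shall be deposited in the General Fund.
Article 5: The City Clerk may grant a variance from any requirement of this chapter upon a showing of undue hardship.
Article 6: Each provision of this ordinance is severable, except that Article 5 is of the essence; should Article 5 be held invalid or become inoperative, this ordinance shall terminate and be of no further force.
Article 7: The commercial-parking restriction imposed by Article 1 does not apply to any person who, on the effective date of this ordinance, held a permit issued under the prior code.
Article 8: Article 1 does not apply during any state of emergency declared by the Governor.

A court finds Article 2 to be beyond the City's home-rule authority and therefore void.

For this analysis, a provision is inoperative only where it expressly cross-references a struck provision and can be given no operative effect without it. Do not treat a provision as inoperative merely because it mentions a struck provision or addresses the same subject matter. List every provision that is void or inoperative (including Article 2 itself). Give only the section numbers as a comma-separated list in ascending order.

2, 3, 4

Article 2 is struck. The whole of Article 3 is the nonprofit waiver of the permit fee, defined by reference to Article 2, so Article 3 cannot stand once Article 2 is removed. Article 4 operates only by reference to Article 2, so it falls with Article 2. Article 1 mentions Article 2 but its own obligation stands independently of Article 2, so Article 1 is not affected. Article 6 makes Article 5 an essential term, but Article 5 is unaffected, so the severability proviso in Article 6 preserves the remaining provisions. That leaves Article 1, Article 5, Article 6, Article 7, and Article 8 in effect.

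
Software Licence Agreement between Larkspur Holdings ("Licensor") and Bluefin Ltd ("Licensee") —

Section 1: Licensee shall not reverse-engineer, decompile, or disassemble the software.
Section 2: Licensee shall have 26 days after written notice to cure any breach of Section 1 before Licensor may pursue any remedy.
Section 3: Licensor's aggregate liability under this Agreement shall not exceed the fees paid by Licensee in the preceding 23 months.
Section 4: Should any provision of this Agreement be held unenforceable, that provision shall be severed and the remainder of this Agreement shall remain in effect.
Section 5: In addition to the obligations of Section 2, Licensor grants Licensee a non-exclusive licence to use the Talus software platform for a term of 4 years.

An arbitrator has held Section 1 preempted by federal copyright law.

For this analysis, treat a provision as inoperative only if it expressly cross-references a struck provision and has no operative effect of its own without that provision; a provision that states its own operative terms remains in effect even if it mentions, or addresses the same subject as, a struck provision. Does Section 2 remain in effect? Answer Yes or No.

No

Section 1 is struck. Section 2 operates only by reference to Section 1, so it falls with Section 1. Although Section 5 refers to Section 2, its operative terms do not depend on Section 2, so it remains in effect. Section 4 is a severability clause and preserves every provision that can still be given independent effect. The provisions still in force are Section 3, Section 4, and Section 5. Section 2 is among the inoperative provisions, so the answer is no.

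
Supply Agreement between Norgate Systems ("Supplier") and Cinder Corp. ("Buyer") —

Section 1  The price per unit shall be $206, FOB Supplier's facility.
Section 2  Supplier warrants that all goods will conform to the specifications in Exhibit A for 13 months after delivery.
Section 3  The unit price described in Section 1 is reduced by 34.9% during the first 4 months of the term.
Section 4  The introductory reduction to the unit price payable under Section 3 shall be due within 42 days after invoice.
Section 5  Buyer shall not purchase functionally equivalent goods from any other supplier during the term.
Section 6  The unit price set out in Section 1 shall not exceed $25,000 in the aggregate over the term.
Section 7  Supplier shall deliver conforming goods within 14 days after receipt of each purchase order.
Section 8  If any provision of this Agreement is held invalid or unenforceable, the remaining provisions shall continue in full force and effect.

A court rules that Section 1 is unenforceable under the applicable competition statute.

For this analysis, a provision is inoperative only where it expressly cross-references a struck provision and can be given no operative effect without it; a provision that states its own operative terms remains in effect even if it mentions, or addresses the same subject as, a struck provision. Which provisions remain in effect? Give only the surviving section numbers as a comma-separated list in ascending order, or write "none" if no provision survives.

Section 1 is struck. Section 3 operates only by reference to Section 1, so it falls with Section 1. Section 6 does nothing except set the aggregate cap on the unit price by reference to Section 1; with Section 1 gone it has no independent effect and is inoperative. Section 4 operates only by reference to Section 3, so it falls with Section 3. Section 8 is a severability clause and preserves every provision that can still be given independent effect. Section 2, Section 5, Section 7, and Section 8 remain in effect.

2, 5, 7, 8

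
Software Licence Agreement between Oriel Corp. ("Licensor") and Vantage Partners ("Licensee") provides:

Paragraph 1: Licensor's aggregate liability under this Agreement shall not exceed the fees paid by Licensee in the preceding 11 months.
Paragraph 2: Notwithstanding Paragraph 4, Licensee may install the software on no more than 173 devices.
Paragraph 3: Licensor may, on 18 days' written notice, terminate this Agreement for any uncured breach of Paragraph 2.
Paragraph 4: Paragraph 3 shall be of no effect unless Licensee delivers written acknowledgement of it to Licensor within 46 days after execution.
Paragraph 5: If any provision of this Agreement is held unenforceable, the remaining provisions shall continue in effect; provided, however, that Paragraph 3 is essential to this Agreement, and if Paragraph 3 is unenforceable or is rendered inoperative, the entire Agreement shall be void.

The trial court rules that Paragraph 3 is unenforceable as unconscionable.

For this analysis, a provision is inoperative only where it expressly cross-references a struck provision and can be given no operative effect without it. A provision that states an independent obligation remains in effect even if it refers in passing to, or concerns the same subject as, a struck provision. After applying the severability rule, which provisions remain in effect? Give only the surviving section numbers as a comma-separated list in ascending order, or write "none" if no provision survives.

Paragraph 3 is struck. The only function of Paragraph 4 is the acknowledgement condition for Paragraph 3, so it cannot stand once Paragraph 3 is removed. Paragraph 5 makes Paragraph 3 an essential term, and Paragraph 3 is the provision held invalid; under Paragraph 5, the entire Agreement is therefore void. No provision of the Agreement survives.

none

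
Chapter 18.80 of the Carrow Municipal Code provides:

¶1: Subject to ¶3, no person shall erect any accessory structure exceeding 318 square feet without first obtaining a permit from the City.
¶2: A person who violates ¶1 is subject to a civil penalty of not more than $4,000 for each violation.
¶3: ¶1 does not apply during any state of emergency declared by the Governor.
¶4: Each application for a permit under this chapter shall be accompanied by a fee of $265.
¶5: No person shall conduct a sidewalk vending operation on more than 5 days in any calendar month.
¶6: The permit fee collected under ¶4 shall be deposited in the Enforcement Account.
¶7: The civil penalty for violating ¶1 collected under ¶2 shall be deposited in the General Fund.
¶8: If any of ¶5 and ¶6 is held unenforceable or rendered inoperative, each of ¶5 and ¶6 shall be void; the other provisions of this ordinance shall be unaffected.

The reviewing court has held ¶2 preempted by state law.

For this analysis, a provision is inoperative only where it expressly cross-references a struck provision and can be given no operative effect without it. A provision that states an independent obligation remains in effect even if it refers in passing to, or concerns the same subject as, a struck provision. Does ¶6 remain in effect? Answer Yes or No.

Yes

¶2 is struck. ¶7 operates only by reference to ¶2, so it falls with ¶2. ¶8 ties ¶5 and ¶6 together, but none of those is affected here; the remaining provisions continue in force under ¶8. ¶1, ¶3, ¶4, ¶5, ¶6, and ¶8 remain in effect. ¶6 is among the surviving provisions, so the answer is yes.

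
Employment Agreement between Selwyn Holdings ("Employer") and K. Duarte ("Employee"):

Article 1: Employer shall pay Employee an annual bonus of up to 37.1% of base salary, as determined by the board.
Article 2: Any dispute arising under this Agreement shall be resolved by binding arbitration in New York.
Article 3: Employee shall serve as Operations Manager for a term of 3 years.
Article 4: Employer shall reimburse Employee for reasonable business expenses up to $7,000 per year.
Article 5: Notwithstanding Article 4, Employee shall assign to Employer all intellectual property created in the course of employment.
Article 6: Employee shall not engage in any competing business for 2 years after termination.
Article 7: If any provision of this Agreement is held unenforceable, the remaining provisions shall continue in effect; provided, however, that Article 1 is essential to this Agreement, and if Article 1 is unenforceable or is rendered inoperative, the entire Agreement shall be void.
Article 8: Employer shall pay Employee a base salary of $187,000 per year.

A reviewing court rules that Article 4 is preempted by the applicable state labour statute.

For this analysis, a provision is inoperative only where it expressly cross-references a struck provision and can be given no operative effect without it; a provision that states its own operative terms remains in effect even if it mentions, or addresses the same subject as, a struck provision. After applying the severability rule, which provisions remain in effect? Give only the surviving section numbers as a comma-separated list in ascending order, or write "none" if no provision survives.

Article 4 is struck. Although Article 5 refers to Article 4, its operative terms do not depend on Article 4, so it remains in effect. No other provision's operative terms depend on Article 4. Article 7 makes Article 1 an essential term, but Article 1 is unaffected, so the severability proviso in Article 7 preserves the remaining provisions. Article 1, Article 2, Article 3, Article 5, Article 6, Article 7, and Article 8 remain in effect.

1, 2, 3, 5, 6, 7, 8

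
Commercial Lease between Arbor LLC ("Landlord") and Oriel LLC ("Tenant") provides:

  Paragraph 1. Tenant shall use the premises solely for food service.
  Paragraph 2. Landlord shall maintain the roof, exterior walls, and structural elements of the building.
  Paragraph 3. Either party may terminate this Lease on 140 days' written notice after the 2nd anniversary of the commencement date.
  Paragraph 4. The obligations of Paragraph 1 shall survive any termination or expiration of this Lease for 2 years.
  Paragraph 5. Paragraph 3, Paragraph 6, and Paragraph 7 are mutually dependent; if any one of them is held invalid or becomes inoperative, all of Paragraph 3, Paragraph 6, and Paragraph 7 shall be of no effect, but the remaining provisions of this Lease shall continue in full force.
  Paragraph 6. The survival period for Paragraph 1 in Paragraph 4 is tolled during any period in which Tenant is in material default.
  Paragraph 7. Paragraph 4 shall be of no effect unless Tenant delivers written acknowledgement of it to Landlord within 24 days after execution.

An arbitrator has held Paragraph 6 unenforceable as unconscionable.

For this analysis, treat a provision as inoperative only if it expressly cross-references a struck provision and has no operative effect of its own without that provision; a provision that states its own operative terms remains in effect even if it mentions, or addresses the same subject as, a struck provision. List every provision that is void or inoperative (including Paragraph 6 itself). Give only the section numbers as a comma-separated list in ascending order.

3, 6, 7

Paragraph 6 is struck. Nothing else in the Lease is defined by reference to Paragraph 6. Paragraph 5 declares Paragraph 3, Paragraph 6, and Paragraph 7 mutually dependent; since one of them has fallen, all of them are of no effect. That brings down Paragraph 3 and Paragraph 7 as well. The remainder continues in force under Paragraph 5. That leaves Paragraph 1, Paragraph 2, Paragraph 4, and Paragraph 5 in effect.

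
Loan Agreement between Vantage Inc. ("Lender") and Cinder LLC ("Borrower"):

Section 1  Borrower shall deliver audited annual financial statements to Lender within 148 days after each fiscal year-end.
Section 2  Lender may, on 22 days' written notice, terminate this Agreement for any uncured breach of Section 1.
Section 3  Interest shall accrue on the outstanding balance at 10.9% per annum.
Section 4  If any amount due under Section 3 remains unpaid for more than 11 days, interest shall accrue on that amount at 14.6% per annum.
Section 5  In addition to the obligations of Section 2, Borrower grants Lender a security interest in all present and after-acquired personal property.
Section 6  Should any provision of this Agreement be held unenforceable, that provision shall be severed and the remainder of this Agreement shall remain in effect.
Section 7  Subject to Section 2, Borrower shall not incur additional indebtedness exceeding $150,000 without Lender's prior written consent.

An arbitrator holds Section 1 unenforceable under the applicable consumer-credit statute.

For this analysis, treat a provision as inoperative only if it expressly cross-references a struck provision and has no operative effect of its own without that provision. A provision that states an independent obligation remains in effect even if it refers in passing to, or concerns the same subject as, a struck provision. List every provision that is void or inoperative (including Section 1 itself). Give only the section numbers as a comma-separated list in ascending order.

1, 2

Section 1 is struck. Section 2 merely fixes the termination right for breach of Section 1; with Section 1 gone it has nothing to operate on and falls away. Although Section 7 refers to Section 2, its operative terms do not depend on Section 2, so it remains in effect. Section 5 mentions Section 2 but its own obligation stands independently of Section 2, so Section 5 is not affected. Under the severability clause in Section 6, the remaining provisions continue in force. The provisions still in force are Section 3, Section 4, Section 5, Section 6, and Section 7.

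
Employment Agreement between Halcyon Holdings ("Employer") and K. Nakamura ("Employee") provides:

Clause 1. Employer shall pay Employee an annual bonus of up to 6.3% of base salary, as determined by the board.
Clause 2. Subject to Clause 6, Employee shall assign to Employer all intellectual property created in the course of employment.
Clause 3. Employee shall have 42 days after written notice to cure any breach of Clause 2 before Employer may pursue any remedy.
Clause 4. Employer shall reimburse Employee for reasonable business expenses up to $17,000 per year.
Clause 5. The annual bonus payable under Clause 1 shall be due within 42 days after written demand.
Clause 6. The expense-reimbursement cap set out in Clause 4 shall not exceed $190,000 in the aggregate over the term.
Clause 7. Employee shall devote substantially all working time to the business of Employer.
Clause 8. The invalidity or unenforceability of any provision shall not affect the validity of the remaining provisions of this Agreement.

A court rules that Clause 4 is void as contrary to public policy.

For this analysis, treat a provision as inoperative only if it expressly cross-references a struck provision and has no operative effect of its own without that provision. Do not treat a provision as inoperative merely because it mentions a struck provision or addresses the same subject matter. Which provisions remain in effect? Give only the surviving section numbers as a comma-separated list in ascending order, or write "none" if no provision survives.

Clause 4 is struck. Clause 6 has no operative effect of its own apart from Clause 4 and is therefore inoperative. Although Clause 2 refers to Clause 6, its operative terms do not depend on Clause 6, so it remains in effect. Under the severability clause in Clause 8, the remaining provisions continue in force. Clause 1, Clause 2, Clause 3, Clause 5, Clause 7, and Clause 8 remain in effect.

1, 2, 3, 5, 7, 8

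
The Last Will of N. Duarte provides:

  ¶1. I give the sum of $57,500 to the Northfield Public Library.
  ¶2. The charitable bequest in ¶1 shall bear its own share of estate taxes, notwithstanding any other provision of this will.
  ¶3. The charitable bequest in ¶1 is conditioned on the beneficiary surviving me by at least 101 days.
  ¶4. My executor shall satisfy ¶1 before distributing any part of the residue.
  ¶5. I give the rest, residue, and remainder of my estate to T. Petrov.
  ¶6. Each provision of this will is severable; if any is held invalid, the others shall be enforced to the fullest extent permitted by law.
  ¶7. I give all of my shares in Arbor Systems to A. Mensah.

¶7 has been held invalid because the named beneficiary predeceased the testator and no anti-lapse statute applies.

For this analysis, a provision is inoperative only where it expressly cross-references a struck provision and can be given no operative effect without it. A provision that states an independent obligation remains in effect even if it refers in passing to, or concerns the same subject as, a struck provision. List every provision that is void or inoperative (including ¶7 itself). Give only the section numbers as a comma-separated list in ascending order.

7

¶7 is struck. No other provision's operative terms depend on ¶7. ¶6 is a severability clause and preserves every provision that can still be given independent effect. ¶1, ¶2, ¶3, ¶4, ¶5, and ¶6 remain in effect.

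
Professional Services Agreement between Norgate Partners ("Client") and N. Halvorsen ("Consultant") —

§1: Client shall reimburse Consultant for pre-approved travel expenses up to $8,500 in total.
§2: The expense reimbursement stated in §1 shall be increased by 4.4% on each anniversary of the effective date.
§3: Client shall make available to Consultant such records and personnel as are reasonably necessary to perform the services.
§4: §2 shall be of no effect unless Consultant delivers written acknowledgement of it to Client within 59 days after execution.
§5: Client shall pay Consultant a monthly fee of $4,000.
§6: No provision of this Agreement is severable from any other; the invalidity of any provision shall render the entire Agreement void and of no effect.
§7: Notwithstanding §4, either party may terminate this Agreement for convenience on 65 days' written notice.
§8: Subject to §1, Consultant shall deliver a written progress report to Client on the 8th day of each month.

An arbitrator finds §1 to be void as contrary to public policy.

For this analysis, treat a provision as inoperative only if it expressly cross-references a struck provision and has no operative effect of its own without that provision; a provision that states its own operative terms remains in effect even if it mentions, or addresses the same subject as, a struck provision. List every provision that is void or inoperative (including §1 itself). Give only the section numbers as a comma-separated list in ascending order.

1, 2, 3, 4, 5, 6, 7, 8

§1 is struck. §2 does nothing except set the escalation of the expense reimbursement by reference to §1; with §1 gone it has no independent effect and is inoperative. §4 has no operative effect of its own apart from §2 and is therefore inoperative. §6 provides that the Agreement is not severable, so the invalidity of any one provision voids the entire Agreement. No provision of the Agreement survives.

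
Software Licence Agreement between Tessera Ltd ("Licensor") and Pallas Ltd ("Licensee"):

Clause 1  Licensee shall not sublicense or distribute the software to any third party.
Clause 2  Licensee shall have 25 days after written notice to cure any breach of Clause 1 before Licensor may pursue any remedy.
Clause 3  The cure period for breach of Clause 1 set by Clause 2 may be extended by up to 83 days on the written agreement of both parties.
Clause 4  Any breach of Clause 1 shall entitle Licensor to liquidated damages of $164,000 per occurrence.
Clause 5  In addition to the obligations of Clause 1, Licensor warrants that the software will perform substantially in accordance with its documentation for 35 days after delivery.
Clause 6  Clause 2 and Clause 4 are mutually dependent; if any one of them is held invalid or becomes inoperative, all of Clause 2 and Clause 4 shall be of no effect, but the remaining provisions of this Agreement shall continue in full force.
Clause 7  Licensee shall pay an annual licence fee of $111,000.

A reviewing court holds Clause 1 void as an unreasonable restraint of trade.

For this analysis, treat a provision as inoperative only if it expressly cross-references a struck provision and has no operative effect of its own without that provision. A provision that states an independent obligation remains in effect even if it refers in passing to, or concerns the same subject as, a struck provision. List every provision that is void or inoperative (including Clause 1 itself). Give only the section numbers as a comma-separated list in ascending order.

Clause 1 is struck. Clause 2 has no operative effect of its own apart from Clause 1 and is therefore inoperative. Clause 4 does nothing except set the liquidated-damages amount by reference to Clause 1; with Clause 1 gone it has no independent effect and is inoperative. Clause 3 operates only by reference to Clause 2, so it falls with Clause 2. Clause 5 mentions Clause 1 but its own obligation stands independently of Clause 1, so Clause 5 is not affected. Clause 6 declares Clause 2 and Clause 4 mutually dependent; since one of them has fallen, all of them are of no effect. The remainder continues in force under Clause 6. That leaves Clause 5, Clause 6, and Clause 7 in effect.

1, 2, 3, 4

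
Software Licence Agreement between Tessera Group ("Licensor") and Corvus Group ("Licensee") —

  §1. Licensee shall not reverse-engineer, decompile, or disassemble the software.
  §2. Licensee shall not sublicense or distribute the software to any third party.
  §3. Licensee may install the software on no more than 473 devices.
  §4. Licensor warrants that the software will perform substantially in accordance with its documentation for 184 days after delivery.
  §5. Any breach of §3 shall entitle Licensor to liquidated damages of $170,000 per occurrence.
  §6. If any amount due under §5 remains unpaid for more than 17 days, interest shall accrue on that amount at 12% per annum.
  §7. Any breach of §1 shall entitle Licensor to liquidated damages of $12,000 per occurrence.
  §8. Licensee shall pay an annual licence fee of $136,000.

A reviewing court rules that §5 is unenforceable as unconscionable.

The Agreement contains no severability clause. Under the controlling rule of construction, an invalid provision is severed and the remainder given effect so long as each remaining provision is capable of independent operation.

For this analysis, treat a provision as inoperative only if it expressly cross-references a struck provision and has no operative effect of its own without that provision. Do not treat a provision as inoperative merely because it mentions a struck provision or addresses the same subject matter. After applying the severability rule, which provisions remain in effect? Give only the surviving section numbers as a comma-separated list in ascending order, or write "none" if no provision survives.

1, 2, 3, 4, 7, 8

§5 is struck. The whole of §6 is the default interest on the liquidated-damages amount, defined by reference to §5, so §6 cannot stand once §5 is removed. With no severability clause, the stated default rule severs what cannot stand and enforces each remaining provision that can operate on its own. §1, §2, §3, §4, §7, and §8 remain in effect.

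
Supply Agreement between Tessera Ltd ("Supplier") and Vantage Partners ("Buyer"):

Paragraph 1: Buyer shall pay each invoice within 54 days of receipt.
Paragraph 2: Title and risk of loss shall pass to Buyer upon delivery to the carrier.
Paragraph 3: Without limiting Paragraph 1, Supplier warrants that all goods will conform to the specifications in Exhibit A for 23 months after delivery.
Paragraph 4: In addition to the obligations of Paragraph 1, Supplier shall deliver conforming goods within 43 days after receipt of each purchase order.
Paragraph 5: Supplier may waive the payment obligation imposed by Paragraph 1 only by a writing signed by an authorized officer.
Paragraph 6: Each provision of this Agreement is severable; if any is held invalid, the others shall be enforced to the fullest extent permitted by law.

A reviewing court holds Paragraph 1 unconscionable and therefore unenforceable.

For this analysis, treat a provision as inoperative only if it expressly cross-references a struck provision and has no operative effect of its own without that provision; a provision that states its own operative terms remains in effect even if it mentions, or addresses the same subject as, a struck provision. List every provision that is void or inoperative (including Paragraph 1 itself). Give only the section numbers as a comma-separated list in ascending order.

Paragraph 1 is struck. Paragraph 5 merely fixes the waiver condition for Paragraph 1; with Paragraph 1 gone it has nothing to operate on and falls away. Paragraph 4 mentions Paragraph 1 but its own obligation stands independently of Paragraph 1, so Paragraph 4 is not affected. Although Paragraph 3 refers to Paragraph 1, its operative terms do not depend on Paragraph 1, so it remains in effect. Paragraph 6 is a severability clause and preserves every provision that can still be given independent effect. Paragraph 2, Paragraph 3, Paragraph 4, and Paragraph 6 remain in effect.

1, 5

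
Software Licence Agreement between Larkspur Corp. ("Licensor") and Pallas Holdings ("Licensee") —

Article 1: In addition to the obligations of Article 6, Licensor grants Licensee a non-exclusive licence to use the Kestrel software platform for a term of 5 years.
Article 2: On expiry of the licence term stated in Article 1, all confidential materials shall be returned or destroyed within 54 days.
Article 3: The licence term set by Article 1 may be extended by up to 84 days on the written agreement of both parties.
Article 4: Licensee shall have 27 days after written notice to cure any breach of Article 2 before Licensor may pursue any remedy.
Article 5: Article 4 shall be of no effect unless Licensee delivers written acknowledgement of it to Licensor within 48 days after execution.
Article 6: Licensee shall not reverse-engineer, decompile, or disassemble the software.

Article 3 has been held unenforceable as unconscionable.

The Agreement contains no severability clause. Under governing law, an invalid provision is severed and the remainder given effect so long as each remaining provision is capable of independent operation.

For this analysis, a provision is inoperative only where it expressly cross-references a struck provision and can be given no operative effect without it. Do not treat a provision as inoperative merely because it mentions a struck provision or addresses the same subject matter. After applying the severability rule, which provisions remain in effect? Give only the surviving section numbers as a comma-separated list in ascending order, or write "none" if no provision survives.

1, 2, 4, 5, 6

Article 3 is struck. Nothing else in the Agreement is defined by reference to Article 3. Under the stated default rule, only provisions that cannot operate independently fall away; the rest are enforced. That leaves Article 1, Article 2, Article 4, Article 5, and Article 6 in effect.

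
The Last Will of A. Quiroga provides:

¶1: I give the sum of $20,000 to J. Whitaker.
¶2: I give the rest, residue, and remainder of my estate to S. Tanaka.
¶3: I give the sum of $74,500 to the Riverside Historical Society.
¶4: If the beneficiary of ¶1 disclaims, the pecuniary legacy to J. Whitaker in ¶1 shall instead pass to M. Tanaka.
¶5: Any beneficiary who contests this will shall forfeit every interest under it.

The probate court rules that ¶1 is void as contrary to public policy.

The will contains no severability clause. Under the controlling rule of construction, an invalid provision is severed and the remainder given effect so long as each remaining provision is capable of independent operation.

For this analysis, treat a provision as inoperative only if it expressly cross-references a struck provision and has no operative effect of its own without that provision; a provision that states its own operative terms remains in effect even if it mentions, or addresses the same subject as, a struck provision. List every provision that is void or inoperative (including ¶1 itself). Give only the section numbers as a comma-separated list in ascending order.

1, 4

¶1 is struck. The only function of ¶4 is the alternative disposition for ¶1, so it cannot stand once ¶1 is removed. Under the stated default rule, only provisions that cannot operate independently fall away; the rest are enforced. ¶2, ¶3, and ¶5 remain in effect.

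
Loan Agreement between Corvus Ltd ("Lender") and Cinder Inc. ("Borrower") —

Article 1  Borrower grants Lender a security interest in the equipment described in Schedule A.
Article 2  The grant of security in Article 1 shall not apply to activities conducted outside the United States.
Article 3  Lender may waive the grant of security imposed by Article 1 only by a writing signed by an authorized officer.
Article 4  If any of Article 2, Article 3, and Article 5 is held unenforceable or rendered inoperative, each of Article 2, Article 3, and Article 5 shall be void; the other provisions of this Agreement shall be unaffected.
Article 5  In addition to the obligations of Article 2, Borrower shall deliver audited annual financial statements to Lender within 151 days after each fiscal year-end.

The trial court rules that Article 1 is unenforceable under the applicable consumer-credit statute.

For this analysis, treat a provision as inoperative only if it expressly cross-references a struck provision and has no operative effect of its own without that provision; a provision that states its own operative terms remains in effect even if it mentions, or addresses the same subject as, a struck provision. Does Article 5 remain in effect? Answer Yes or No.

Article 1 is struck. Article 2 operates only by reference to Article 1, so it falls with Article 1. Article 3 has no operative effect of its own apart from Article 1 and is therefore inoperative. Article 4 declares Article 2, Article 3, and Article 5 mutually dependent; since one of them has fallen, all of them are of no effect. That brings down Article 5 as well. The remainder continues in force under Article 4. Only Article 4 remains in effect. Article 5 is among the inoperative provisions, so the answer is no.

No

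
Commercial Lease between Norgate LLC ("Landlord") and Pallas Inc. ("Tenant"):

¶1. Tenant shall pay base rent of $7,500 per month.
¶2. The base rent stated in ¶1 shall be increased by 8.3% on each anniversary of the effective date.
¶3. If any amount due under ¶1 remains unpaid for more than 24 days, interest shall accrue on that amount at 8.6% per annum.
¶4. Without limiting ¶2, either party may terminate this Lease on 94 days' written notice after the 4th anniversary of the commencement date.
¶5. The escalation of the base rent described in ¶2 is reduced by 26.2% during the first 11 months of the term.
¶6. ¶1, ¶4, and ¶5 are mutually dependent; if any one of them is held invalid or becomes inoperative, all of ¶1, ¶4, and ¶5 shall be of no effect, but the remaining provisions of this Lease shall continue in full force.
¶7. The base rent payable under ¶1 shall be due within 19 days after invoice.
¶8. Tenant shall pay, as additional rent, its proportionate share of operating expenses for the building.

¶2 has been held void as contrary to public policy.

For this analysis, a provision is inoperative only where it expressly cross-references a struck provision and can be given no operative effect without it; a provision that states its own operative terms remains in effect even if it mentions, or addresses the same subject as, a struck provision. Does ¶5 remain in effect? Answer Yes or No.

No

¶2 is struck. ¶5 has no operative effect of its own apart from ¶2 and is therefore inoperative. ¶6 declares ¶1, ¶4, and ¶5 mutually dependent; since one of them has fallen, all of them are of no effect. That brings down ¶1 and ¶4 as well. ¶3 and ¶7 in turn depend solely on a provision now struck and likewise fall. The remainder continues in force under ¶6. The provisions still in force are ¶6 and ¶8. ¶5 is among the inoperative provisions, so the answer is no.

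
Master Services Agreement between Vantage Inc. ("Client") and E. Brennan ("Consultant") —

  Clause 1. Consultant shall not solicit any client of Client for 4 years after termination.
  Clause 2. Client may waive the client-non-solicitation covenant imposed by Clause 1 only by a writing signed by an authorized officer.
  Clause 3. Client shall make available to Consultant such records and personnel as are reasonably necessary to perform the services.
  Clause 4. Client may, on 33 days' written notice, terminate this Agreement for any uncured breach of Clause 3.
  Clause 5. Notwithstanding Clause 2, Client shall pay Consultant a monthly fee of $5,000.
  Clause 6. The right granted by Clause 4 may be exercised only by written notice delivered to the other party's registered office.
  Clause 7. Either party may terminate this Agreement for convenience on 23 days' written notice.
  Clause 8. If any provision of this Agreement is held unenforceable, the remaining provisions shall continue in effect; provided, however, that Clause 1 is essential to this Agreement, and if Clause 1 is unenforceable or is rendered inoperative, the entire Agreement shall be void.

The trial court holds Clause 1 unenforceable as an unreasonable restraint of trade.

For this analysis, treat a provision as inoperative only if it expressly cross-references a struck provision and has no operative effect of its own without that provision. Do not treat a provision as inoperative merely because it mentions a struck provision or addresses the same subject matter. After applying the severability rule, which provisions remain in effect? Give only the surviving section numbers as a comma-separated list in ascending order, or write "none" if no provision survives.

none

Clause 1 is struck. Clause 2 operates only by reference to Clause 1, so it falls with Clause 1. Clause 8 makes Clause 1 an essential term, and Clause 1 is the provision held invalid; under Clause 8, the entire Agreement is therefore void. No provision of the Agreement survives.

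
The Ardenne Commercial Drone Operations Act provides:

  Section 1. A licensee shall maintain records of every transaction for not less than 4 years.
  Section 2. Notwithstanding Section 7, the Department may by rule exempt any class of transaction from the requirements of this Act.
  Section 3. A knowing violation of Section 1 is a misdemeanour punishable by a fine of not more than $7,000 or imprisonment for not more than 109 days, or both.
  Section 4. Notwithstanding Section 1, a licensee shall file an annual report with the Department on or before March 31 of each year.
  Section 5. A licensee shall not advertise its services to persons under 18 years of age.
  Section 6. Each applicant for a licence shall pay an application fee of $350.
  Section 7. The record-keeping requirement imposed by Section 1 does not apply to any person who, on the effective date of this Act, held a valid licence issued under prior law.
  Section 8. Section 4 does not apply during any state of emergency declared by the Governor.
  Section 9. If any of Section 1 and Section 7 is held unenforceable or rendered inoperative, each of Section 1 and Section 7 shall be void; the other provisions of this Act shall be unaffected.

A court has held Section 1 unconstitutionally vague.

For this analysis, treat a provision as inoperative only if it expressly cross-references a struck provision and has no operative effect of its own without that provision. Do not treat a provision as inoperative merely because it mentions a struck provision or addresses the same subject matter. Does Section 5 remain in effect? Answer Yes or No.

Section 1 is struck. Section 3 operates only by reference to Section 1, so it falls with Section 1. Section 7 merely fixes the grandfather exemption from Section 1; with Section 1 gone it has nothing to operate on and falls away. Although Section 2 refers to Section 7, its operative terms do not depend on Section 7, so it remains in effect. Although Section 4 refers to Section 1, its operative terms do not depend on Section 1, so it remains in effect. Section 9 declares Section 1 and Section 7 mutually dependent; since one of them has fallen, all of them are of no effect. The remainder continues in force under Section 9. The provisions still in force are Section 2, Section 4, Section 5, Section 6, Section 8, and Section 9. Section 5 is among the surviving provisions, so the answer is yes.

Yes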